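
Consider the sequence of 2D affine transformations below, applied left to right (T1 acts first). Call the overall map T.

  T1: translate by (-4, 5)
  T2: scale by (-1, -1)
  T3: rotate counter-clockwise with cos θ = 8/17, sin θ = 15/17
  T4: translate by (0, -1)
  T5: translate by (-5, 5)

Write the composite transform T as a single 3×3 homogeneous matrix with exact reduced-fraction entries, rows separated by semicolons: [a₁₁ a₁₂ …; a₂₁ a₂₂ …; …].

T1 = [1 0 -4; 0 1 5; 0 0 1]
T2·T1 = [-1 0 4; 0 -1 -5; 0 0 1]
T3·…·T1 = [-8/17 15/17 107/17; -15/17 -8/17 20/17; 0 0 1]
T4·…·T1 = [-8/17 15/17 107/17; -15/17 -8/17 3/17; 0 0 1]
T5·…·T1 = [-8/17 15/17 22/17; -15/17 -8/17 88/17; 0 0 1]

T = [-8/17 15/17 22/17; -15/17 -8/17 88/17; 0 0 1]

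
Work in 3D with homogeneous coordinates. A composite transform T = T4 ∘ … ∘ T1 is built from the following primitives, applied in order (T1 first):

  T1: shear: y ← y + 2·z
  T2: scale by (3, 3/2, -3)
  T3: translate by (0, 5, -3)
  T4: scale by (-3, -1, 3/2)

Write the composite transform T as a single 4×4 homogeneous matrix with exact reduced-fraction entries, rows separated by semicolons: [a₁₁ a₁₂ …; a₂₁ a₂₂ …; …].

T = [-9 0 0 0; 0 -3/2 -3 -5; 0 0 -9/2 -9/2; 0 0 0 1]

T1 = [1 0 0 0; 0 1 2 0; 0 0 1 0; 0 0 0 1]
T2·T1 = [3 0 0 0; 0 3/2 3 0; 0 0 -3 0; 0 0 0 1]
T3·…·T1 = [3 0 0 0; 0 3/2 3 5; 0 0 -3 -3; 0 0 0 1]
T4·…·T1 = [-9 0 0 0; 0 -3/2 -3 -5; 0 0 -9/2 -9/2; 0 0 0 1]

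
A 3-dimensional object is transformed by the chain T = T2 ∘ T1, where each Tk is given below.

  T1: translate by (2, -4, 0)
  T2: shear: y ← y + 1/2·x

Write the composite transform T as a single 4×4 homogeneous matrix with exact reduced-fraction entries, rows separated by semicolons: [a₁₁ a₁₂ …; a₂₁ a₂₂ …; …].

T = [1 0 0 2; 1/2 1 0 -3; 0 0 1 0; 0 0 0 1]

T1 = [1 0 0 2; 0 1 0 -4; 0 0 1 0; 0 0 0 1]
T2·T1 = [1 0 0 2; 1/2 1 0 -3; 0 0 1 0; 0 0 0 1]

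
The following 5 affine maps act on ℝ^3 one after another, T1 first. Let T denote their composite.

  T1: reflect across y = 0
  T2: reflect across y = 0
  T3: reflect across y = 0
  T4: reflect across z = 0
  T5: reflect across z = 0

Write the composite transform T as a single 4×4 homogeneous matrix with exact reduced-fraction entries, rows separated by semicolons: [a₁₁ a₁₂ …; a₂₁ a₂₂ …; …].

T = [1 0 0 0; 0 -1 0 0; 0 0 1 0; 0 0 0 1]

T1 = [1 0 0 0; 0 -1 0 0; 0 0 1 0; 0 0 0 1]
T2·T1 = [1 0 0 0; 0 1 0 0; 0 0 1 0; 0 0 0 1]
T3·…·T1 = [1 0 0 0; 0 -1 0 0; 0 0 1 0; 0 0 0 1]
T4·…·T1 = [1 0 0 0; 0 -1 0 0; 0 0 -1 0; 0 0 0 1]
T5·…·T1 = [1 0 0 0; 0 -1 0 0; 0 0 1 0; 0 0 0 1]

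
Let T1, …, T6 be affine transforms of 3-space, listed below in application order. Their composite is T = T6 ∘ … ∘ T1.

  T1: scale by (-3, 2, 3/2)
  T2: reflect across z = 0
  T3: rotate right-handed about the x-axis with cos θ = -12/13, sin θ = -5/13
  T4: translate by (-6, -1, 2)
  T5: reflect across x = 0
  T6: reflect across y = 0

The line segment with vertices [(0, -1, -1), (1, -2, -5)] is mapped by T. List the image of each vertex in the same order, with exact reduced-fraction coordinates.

image vertices: (6, -37/26, 18/13), (9, -145/26, -44/13)

T1 scale by (-3, 2, 3/2): (0, -1, -1) → (0, -2, -3/2); (1, -2, -5) → (-3, -4, -15/2)
T2 reflect across z = 0: (0, -2, -3/2) → (0, -2, 3/2); (-3, -4, -15/2) → (-3, -4, 15/2)
T3 rotate right-handed about the x-axis with cos θ = -12/13, sin θ = -5/13: (0, -2, 3/2) → (0, 63/26, -8/13); (-3, -4, 15/2) → (-3, 171/26, -70/13)
T4 translate by (-6, -1, 2): (0, 63/26, -8/13) → (-6, 37/26, 18/13); (-3, 171/26, -70/13) → (-9, 145/26, -44/13)
T5 reflect across x = 0: (-6, 37/26, 18/13) → (6, 37/26, 18/13); (-9, 145/26, -44/13) → (9, 145/26, -44/13)
T6 reflect across y = 0: (6, 37/26, 18/13) → (6, -37/26, 18/13); (9, 145/26, -44/13) → (9, -145/26, -44/13)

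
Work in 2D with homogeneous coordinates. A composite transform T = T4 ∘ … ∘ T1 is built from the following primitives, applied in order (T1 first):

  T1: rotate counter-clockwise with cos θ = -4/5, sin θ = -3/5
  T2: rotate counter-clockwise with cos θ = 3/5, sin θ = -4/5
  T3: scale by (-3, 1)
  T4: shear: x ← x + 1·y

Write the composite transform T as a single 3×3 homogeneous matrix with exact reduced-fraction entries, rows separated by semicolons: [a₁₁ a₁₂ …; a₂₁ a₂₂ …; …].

T1 = [-4/5 3/5 0; -3/5 -4/5 0; 0 0 1]
T2·T1 = [-24/25 -7/25 0; 7/25 -24/25 0; 0 0 1]
T3·…·T1 = [72/25 21/25 0; 7/25 -24/25 0; 0 0 1]
T4·…·T1 = [79/25 -3/25 0; 7/25 -24/25 0; 0 0 1]

T = [79/25 -3/25 0; 7/25 -24/25 0; 0 0 1]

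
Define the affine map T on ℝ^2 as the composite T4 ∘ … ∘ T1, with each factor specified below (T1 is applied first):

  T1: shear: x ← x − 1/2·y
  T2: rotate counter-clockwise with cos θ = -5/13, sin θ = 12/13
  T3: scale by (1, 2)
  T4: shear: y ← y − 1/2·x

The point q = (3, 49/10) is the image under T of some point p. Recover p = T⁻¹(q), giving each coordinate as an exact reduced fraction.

p = (-1/5, -4)

T1 = [1 -1/2 0; 0 1 0; 0 0 1]
T2·T1 = [-5/13 -19/26 0; 12/13 -11/13 0; 0 0 1]
T3·…·T1 = [-5/13 -19/26 0; 24/13 -22/13 0; 0 0 1]
T4·…·T1 = [-5/13 -19/26 0; 53/26 -69/52 0; 0 0 1]
det M = 2; M⁻¹ = [-69/104 19/52 0; -53/52 -5/26 0; 0 0 1]
M⁻¹ · (3, 49/10)ᵀ = (-1/5, -4)ᵀ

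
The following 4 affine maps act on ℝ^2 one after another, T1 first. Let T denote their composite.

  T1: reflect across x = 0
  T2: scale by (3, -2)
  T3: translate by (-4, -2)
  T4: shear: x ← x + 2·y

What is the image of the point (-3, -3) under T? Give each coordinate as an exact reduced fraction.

T1 reflect across x = 0: (-3, -3) → (3, -3)
T2 scale by (3, -2): (3, -3) → (9, 6)
T3 translate by (-4, -2): (9, 6) → (5, 4)
T4 shear: x ← x + 2·y: (5, 4) → (13, 4)

T(p) = (13, 4)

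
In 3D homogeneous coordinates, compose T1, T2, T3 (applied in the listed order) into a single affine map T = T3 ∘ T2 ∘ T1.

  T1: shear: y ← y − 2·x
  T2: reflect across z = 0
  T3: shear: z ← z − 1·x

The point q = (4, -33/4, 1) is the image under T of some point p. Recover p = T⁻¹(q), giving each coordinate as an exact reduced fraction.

p = (4, -1/4, -5)

T1 = [1 0 0 0; -2 1 0 0; 0 0 1 0; 0 0 0 1]
T2·T1 = [1 0 0 0; -2 1 0 0; 0 0 -1 0; 0 0 0 1]
T3·…·T1 = [1 0 0 0; -2 1 0 0; -1 0 -1 0; 0 0 0 1]
det M = -1; M⁻¹ = [1 0 0 0; 2 1 0 0; -1 0 -1 0; 0 0 0 1]
M⁻¹ · (4, -33/4, 1)ᵀ = (4, -1/4, -5)ᵀ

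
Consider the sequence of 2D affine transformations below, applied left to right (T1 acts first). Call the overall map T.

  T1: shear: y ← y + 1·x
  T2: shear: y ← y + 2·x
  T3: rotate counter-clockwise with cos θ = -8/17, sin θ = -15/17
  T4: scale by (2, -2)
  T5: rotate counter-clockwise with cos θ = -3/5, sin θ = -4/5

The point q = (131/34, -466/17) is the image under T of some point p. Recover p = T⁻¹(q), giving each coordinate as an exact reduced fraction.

T1 = [1 0 0; 1 1 0; 0 0 1]
T2·T1 = [1 0 0; 3 1 0; 0 0 1]
T3·…·T1 = [37/17 15/17 0; -39/17 -8/17 0; 0 0 1]
T4·…·T1 = [74/17 30/17 0; 78/17 16/17 0; 0 0 1]
T5·…·T1 = [18/17 -26/85 0; -106/17 -168/85 0; 0 0 1]
det M = -4; M⁻¹ = [42/85 -13/170 0; -53/34 -9/34 0; 0 0 1]
M⁻¹ · (131/34, -466/17)ᵀ = (4, 5/4)ᵀ

p = (4, 5/4)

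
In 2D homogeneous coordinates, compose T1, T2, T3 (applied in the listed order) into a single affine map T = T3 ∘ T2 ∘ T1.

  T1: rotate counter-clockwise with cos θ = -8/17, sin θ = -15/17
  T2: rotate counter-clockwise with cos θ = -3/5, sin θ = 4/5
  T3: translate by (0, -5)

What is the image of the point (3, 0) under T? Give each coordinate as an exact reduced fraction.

T1 rotate counter-clockwise with cos θ = -8/17, sin θ = -15/17: (3, 0) → (-24/17, -45/17)
T2 rotate counter-clockwise with cos θ = -3/5, sin θ = 4/5: (-24/17, -45/17) → (252/85, 39/85)
T3 translate by (0, -5): (252/85, 39/85) → (252/85, -386/85)

T(p) = (252/85, -386/85)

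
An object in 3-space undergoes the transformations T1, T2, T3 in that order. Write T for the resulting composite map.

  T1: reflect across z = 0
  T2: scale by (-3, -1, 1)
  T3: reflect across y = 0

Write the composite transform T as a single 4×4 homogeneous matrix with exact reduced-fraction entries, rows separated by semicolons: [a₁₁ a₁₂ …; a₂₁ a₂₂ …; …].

T1 = [1 0 0 0; 0 1 0 0; 0 0 -1 0; 0 0 0 1]
T2·T1 = [-3 0 0 0; 0 -1 0 0; 0 0 -1 0; 0 0 0 1]
T3·…·T1 = [-3 0 0 0; 0 1 0 0; 0 0 -1 0; 0 0 0 1]

T = [-3 0 0 0; 0 1 0 0; 0 0 -1 0; 0 0 0 1]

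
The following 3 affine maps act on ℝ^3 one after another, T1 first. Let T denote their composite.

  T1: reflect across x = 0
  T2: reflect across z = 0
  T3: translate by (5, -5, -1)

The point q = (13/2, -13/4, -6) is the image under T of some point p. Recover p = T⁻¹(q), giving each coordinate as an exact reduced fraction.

p = (-3/2, 7/4, 5)

T1 = [-1 0 0 0; 0 1 0 0; 0 0 1 0; 0 0 0 1]
T2·T1 = [-1 0 0 0; 0 1 0 0; 0 0 -1 0; 0 0 0 1]
T3·…·T1 = [-1 0 0 5; 0 1 0 -5; 0 0 -1 -1; 0 0 0 1]
det M = 1; M⁻¹ = [-1 0 0 5; 0 1 0 5; 0 0 -1 -1; 0 0 0 1]
M⁻¹ · (13/2, -13/4, -6)ᵀ = (-3/2, 7/4, 5)ᵀ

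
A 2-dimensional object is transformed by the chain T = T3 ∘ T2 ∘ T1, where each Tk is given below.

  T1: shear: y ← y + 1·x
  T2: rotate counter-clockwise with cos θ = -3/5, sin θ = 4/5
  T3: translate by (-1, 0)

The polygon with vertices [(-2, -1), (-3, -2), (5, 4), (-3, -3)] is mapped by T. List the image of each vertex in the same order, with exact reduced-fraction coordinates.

T1 shear: y ← y + 1·x: (-2, -1) → (-2, -3); (-3, -2) → (-3, -5); (5, 4) → (5, 9); (-3, -3) → (-3, -6)
T2 rotate counter-clockwise with cos θ = -3/5, sin θ = 4/5: (-2, -3) → (18/5, 1/5); (-3, -5) → (29/5, 3/5); (5, 9) → (-51/5, -7/5); (-3, -6) → (33/5, 6/5)
T3 translate by (-1, 0): (18/5, 1/5) → (13/5, 1/5); (29/5, 3/5) → (24/5, 3/5); (-51/5, -7/5) → (-56/5, -7/5); (33/5, 6/5) → (28/5, 6/5)

image vertices: (13/5, 1/5), (24/5, 3/5), (-56/5, -7/5), (28/5, 6/5)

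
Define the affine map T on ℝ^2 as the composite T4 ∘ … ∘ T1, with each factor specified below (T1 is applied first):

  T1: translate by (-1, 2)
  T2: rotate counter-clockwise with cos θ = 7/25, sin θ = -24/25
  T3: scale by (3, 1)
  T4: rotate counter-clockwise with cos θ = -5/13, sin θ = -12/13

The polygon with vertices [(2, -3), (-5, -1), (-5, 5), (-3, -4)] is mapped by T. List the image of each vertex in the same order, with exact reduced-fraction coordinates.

T1 translate by (-1, 2): (2, -3) → (1, -1); (-5, -1) → (-6, 1); (-5, 5) → (-6, 7); (-3, -4) → (-4, -2)
T2 rotate counter-clockwise with cos θ = 7/25, sin θ = -24/25: (1, -1) → (-17/25, -31/25); (-6, 1) → (-18/25, 151/25); (-6, 7) → (126/25, 193/25); (-4, -2) → (-76/25, 82/25)
T3 scale by (3, 1): (-17/25, -31/25) → (-51/25, -31/25); (-18/25, 151/25) → (-54/25, 151/25); (126/25, 193/25) → (378/25, 193/25); (-76/25, 82/25) → (-228/25, 82/25)
T4 rotate counter-clockwise with cos θ = -5/13, sin θ = -12/13: (-51/25, -31/25) → (-9/25, 59/25); (-54/25, 151/25) → (2082/325, -107/325); (378/25, 193/25) → (426/325, -5501/325); (-228/25, 82/25) → (2124/325, 2326/325)

image vertices: (-9/25, 59/25), (2082/325, -107/325), (426/325, -5501/325), (2124/325, 2326/325)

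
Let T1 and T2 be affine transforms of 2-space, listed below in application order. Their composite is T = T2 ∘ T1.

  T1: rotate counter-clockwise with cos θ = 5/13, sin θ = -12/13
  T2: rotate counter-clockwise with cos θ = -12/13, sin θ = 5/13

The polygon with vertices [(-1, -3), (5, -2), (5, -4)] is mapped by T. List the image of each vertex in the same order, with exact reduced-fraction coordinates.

image vertices: (3, -1), (2, 5), (4, 5)

T1 rotate counter-clockwise with cos θ = 5/13, sin θ = -12/13: (-1, -3) → (-41/13, -3/13); (5, -2) → (1/13, -70/13); (5, -4) → (-23/13, -80/13)
T2 rotate counter-clockwise with cos θ = -12/13, sin θ = 5/13: (-41/13, -3/13) → (3, -1); (1/13, -70/13) → (2, 5); (-23/13, -80/13) → (4, 5)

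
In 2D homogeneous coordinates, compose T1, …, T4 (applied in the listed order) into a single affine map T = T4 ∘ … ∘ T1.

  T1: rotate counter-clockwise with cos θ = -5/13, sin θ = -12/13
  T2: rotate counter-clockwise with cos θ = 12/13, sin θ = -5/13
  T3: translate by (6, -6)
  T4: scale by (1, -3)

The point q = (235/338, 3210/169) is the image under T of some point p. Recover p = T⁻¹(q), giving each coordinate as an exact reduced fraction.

T1 = [-5/13 12/13 0; -12/13 -5/13 0; 0 0 1]
T2·T1 = [-120/169 119/169 0; -119/169 -120/169 0; 0 0 1]
T3·…·T1 = [-120/169 119/169 6; -119/169 -120/169 -6; 0 0 1]
T4·…·T1 = [-120/169 119/169 6; 357/169 360/169 18; 0 0 1]
det M = -3; M⁻¹ = [-120/169 119/507 6/169; 119/169 40/169 -1434/169; 0 0 1]
M⁻¹ · (235/338, 3210/169)ᵀ = (4, -7/2)ᵀ

p = (4, -7/2)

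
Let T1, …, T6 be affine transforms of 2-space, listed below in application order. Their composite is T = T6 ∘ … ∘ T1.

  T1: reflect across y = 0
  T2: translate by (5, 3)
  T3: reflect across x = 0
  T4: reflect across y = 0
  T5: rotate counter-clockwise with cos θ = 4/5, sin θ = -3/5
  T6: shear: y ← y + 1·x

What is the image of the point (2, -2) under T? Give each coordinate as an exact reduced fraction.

T1 reflect across y = 0: (2, -2) → (2, 2)
T2 translate by (5, 3): (2, 2) → (7, 5)
T3 reflect across x = 0: (7, 5) → (-7, 5)
T4 reflect across y = 0: (-7, 5) → (-7, -5)
T5 rotate counter-clockwise with cos θ = 4/5, sin θ = -3/5: (-7, -5) → (-43/5, 1/5)
T6 shear: y ← y + 1·x: (-43/5, 1/5) → (-43/5, -42/5)

T(p) = (-43/5, -42/5)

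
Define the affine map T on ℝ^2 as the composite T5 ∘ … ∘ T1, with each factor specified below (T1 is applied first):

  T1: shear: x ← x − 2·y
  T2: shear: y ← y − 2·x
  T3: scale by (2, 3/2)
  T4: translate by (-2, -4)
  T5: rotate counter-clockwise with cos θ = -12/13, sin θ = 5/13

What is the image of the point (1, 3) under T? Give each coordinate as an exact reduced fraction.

T1 shear: x ← x − 2·y: (1, 3) → (-5, 3)
T2 shear: y ← y − 2·x: (-5, 3) → (-5, 13)
T3 scale by (2, 3/2): (-5, 13) → (-10, 39/2)
T4 translate by (-2, -4): (-10, 39/2) → (-12, 31/2)
T5 rotate counter-clockwise with cos θ = -12/13, sin θ = 5/13: (-12, 31/2) → (133/26, -246/13)

T(p) = (133/26, -246/13)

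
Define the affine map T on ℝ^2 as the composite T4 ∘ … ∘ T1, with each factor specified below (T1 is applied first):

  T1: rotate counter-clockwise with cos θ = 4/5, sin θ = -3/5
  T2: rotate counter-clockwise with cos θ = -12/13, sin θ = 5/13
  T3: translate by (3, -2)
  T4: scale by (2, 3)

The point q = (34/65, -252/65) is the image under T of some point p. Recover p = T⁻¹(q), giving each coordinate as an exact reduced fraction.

p = (2, 2)

T1 = [4/5 3/5 0; -3/5 4/5 0; 0 0 1]
T2·T1 = [-33/65 -56/65 0; 56/65 -33/65 0; 0 0 1]
T3·…·T1 = [-33/65 -56/65 3; 56/65 -33/65 -2; 0 0 1]
T4·…·T1 = [-66/65 -112/65 6; 168/65 -99/65 -6; 0 0 1]
det M = 6; M⁻¹ = [-33/130 56/195 211/65; -28/65 -11/65 102/65; 0 0 1]
M⁻¹ · (34/65, -252/65)ᵀ = (2, 2)ᵀ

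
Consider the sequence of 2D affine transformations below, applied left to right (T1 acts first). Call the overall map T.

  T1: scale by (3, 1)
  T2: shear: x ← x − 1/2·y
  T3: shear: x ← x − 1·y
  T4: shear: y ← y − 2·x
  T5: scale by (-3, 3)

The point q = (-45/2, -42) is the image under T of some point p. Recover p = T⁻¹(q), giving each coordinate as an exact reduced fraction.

T1 = [3 0 0; 0 1 0; 0 0 1]
T2·T1 = [3 -1/2 0; 0 1 0; 0 0 1]
T3·…·T1 = [3 -3/2 0; 0 1 0; 0 0 1]
T4·…·T1 = [3 -3/2 0; -6 4 0; 0 0 1]
T5·…·T1 = [-9 9/2 0; -18 12 0; 0 0 1]
det M = -27; M⁻¹ = [-4/9 1/6 0; -2/3 1/3 0; 0 0 1]
M⁻¹ · (-45/2, -42)ᵀ = (3, 1)ᵀ

p = (3, 1)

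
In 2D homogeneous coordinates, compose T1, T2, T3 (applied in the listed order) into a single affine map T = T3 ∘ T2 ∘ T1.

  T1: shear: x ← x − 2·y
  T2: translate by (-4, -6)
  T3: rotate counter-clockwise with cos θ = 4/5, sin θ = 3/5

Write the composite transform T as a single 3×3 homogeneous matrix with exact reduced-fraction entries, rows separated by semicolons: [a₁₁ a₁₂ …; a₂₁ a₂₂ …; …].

T1 = [1 -2 0; 0 1 0; 0 0 1]
T2·T1 = [1 -2 -4; 0 1 -6; 0 0 1]
T3·…·T1 = [4/5 -11/5 2/5; 3/5 -2/5 -36/5; 0 0 1]

T = [4/5 -11/5 2/5; 3/5 -2/5 -36/5; 0 0 1]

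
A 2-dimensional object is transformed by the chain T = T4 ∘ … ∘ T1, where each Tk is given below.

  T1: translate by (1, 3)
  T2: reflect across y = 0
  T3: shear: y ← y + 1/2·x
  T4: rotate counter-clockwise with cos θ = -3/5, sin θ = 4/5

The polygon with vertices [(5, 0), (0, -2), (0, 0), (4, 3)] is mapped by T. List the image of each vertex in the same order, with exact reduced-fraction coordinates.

image vertices: (-18/5, 24/5), (-1/5, 11/10), (7/5, 23/10), (-1/5, 61/10)

T1 translate by (1, 3): (5, 0) → (6, 3); (0, -2) → (1, 1); (0, 0) → (1, 3); (4, 3) → (5, 6)
T2 reflect across y = 0: (6, 3) → (6, -3); (1, 1) → (1, -1); (1, 3) → (1, -3); (5, 6) → (5, -6)
T3 shear: y ← y + 1/2·x: (6, -3) → (6, 0); (1, -1) → (1, -1/2); (1, -3) → (1, -5/2); (5, -6) → (5, -7/2)
T4 rotate counter-clockwise with cos θ = -3/5, sin θ = 4/5: (6, 0) → (-18/5, 24/5); (1, -1/2) → (-1/5, 11/10); (1, -5/2) → (7/5, 23/10); (5, -7/2) → (-1/5, 61/10)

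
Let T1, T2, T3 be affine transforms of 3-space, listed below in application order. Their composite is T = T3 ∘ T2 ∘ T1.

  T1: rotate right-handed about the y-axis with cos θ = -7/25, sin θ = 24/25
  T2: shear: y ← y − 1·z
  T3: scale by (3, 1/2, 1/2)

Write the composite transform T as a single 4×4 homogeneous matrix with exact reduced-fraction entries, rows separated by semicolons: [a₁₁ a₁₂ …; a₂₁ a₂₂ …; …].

T1 = [-7/25 0 24/25 0; 0 1 0 0; -24/25 0 -7/25 0; 0 0 0 1]
T2·T1 = [-7/25 0 24/25 0; 24/25 1 7/25 0; -24/25 0 -7/25 0; 0 0 0 1]
T3·…·T1 = [-21/25 0 72/25 0; 12/25 1/2 7/50 0; -12/25 0 -7/50 0; 0 0 0 1]

T = [-21/25 0 72/25 0; 12/25 1/2 7/50 0; -12/25 0 -7/50 0; 0 0 0 1]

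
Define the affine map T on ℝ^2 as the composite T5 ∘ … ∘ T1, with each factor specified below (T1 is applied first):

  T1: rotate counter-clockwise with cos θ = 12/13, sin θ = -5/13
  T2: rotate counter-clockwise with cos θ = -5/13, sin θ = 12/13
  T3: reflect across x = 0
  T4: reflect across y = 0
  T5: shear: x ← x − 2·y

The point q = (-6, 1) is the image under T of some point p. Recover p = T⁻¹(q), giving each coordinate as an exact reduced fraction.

T1 = [12/13 5/13 0; -5/13 12/13 0; 0 0 1]
T2·T1 = [0 -1 0; 1 0 0; 0 0 1]
T3·…·T1 = [0 1 0; 1 0 0; 0 0 1]
T4·…·T1 = [0 1 0; -1 0 0; 0 0 1]
T5·…·T1 = [2 1 0; -1 0 0; 0 0 1]
det M = 1; M⁻¹ = [0 -1 0; 1 2 0; 0 0 1]
M⁻¹ · (-6, 1)ᵀ = (-1, -4)ᵀ

p = (-1, -4)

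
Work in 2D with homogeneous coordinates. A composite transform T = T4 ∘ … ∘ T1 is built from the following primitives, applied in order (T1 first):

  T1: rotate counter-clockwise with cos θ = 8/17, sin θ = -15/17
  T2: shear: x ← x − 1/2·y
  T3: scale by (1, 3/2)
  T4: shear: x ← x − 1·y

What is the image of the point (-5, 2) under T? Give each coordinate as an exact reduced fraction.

T1 rotate counter-clockwise with cos θ = 8/17, sin θ = -15/17: (-5, 2) → (-10/17, 91/17)
T2 shear: x ← x − 1/2·y: (-10/17, 91/17) → (-111/34, 91/17)
T3 scale by (1, 3/2): (-111/34, 91/17) → (-111/34, 273/34)
T4 shear: x ← x − 1·y: (-111/34, 273/34) → (-192/17, 273/34)

T(p) = (-192/17, 273/34)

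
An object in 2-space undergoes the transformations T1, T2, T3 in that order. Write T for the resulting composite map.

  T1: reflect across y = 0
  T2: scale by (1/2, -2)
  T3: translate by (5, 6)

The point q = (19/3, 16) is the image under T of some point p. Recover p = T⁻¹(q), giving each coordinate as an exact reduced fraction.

p = (8/3, 5)

T1 = [1 0 0; 0 -1 0; 0 0 1]
T2·T1 = [1/2 0 0; 0 2 0; 0 0 1]
T3·…·T1 = [1/2 0 5; 0 2 6; 0 0 1]
det M = 1; M⁻¹ = [2 0 -10; 0 1/2 -3; 0 0 1]
M⁻¹ · (19/3, 16)ᵀ = (8/3, 5)ᵀ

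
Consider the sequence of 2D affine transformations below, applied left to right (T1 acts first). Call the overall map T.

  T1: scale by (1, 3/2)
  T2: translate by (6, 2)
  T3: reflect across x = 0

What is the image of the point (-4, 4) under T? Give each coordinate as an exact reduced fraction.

T(p) = (-2, 8)

T1 scale by (1, 3/2): (-4, 4) → (-4, 6)
T2 translate by (6, 2): (-4, 6) → (2, 8)
T3 reflect across x = 0: (2, 8) → (-2, 8)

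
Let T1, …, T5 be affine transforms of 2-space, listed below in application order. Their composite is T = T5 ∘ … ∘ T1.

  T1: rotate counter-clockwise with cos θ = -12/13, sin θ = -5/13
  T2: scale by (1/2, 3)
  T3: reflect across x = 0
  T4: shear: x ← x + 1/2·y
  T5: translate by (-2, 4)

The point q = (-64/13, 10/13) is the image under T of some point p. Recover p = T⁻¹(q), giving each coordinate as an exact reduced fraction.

p = (-2, 2)

T1 = [-12/13 5/13 0; -5/13 -12/13 0; 0 0 1]
T2·T1 = [-6/13 5/26 0; -15/13 -36/13 0; 0 0 1]
T3·…·T1 = [6/13 -5/26 0; -15/13 -36/13 0; 0 0 1]
T4·…·T1 = [-3/26 -41/26 0; -15/13 -36/13 0; 0 0 1]
T5·…·T1 = [-3/26 -41/26 -2; -15/13 -36/13 4; 0 0 1]
det M = -3/2; M⁻¹ = [24/13 -41/39 308/39; -10/13 1/13 -24/13; 0 0 1]
M⁻¹ · (-64/13, 10/13)ᵀ = (-2, 2)ᵀ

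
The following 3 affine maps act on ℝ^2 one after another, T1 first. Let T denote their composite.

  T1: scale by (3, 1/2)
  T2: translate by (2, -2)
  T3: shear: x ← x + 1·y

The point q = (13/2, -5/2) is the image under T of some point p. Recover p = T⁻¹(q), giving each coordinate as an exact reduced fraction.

p = (7/3, -1)

T1 = [3 0 0; 0 1/2 0; 0 0 1]
T2·T1 = [3 0 2; 0 1/2 -2; 0 0 1]
T3·…·T1 = [3 1/2 0; 0 1/2 -2; 0 0 1]
det M = 3/2; M⁻¹ = [1/3 -1/3 -2/3; 0 2 4; 0 0 1]
M⁻¹ · (13/2, -5/2)ᵀ = (7/3, -1)ᵀ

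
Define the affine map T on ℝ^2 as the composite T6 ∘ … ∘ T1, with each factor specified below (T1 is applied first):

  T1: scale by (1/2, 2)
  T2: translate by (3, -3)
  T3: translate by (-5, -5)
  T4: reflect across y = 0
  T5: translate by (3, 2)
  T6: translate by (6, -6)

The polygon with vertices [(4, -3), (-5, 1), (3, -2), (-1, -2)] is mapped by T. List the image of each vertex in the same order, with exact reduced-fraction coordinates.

T1 scale by (1/2, 2): (4, -3) → (2, -6); (-5, 1) → (-5/2, 2); (3, -2) → (3/2, -4); (-1, -2) → (-1/2, -4)
T2 translate by (3, -3): (2, -6) → (5, -9); (-5/2, 2) → (1/2, -1); (3/2, -4) → (9/2, -7); (-1/2, -4) → (5/2, -7)
T3 translate by (-5, -5): (5, -9) → (0, -14); (1/2, -1) → (-9/2, -6); (9/2, -7) → (-1/2, -12); (5/2, -7) → (-5/2, -12)
T4 reflect across y = 0: (0, -14) → (0, 14); (-9/2, -6) → (-9/2, 6); (-1/2, -12) → (-1/2, 12); (-5/2, -12) → (-5/2, 12)
T5 translate by (3, 2): (0, 14) → (3, 16); (-9/2, 6) → (-3/2, 8); (-1/2, 12) → (5/2, 14); (-5/2, 12) → (1/2, 14)
T6 translate by (6, -6): (3, 16) → (9, 10); (-3/2, 8) → (9/2, 2); (5/2, 14) → (17/2, 8); (1/2, 14) → (13/2, 8)

image vertices: (9, 10), (9/2, 2), (17/2, 8), (13/2, 8)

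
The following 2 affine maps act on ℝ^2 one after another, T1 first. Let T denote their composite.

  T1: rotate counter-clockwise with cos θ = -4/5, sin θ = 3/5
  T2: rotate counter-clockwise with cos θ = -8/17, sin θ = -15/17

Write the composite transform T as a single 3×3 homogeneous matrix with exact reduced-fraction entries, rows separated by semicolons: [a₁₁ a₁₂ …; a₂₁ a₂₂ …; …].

T = [77/85 -36/85 0; 36/85 77/85 0; 0 0 1]

T1 = [-4/5 -3/5 0; 3/5 -4/5 0; 0 0 1]
T2·T1 = [77/85 -36/85 0; 36/85 77/85 0; 0 0 1]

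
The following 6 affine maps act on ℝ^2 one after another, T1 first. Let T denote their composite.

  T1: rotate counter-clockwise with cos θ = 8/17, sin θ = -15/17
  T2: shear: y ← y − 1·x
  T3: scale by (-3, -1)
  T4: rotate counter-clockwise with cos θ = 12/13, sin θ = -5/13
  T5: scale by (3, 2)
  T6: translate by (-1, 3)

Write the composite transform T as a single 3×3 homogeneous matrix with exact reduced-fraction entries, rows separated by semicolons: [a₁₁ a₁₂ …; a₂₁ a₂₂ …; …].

T = [-519/221 -1515/221 -1; 792/221 618/221 3; 0 0 1]

T1 = [8/17 15/17 0; -15/17 8/17 0; 0 0 1]
T2·T1 = [8/17 15/17 0; -23/17 -7/17 0; 0 0 1]
T3·…·T1 = [-24/17 -45/17 0; 23/17 7/17 0; 0 0 1]
T4·…·T1 = [-173/221 -505/221 0; 396/221 309/221 0; 0 0 1]
T5·…·T1 = [-519/221 -1515/221 0; 792/221 618/221 0; 0 0 1]
T6·…·T1 = [-519/221 -1515/221 -1; 792/221 618/221 3; 0 0 1]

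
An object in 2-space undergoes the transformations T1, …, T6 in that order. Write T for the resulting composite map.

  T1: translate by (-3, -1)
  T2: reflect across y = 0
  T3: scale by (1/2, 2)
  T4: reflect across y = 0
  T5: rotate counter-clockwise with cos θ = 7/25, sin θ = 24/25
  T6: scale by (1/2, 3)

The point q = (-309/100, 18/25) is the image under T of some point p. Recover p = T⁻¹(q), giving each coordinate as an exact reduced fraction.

T1 = [1 0 -3; 0 1 -1; 0 0 1]
T2·T1 = [1 0 -3; 0 -1 1; 0 0 1]
T3·…·T1 = [1/2 0 -3/2; 0 -2 2; 0 0 1]
T4·…·T1 = [1/2 0 -3/2; 0 2 -2; 0 0 1]
T5·…·T1 = [7/50 -48/25 3/2; 12/25 14/25 -2; 0 0 1]
T6·…·T1 = [7/100 -24/25 3/4; 36/25 42/25 -6; 0 0 1]
det M = 3/2; M⁻¹ = [28/25 16/25 3; -24/25 7/150 1; 0 0 1]
M⁻¹ · (-309/100, 18/25)ᵀ = (0, 4)ᵀ

p = (0, 4)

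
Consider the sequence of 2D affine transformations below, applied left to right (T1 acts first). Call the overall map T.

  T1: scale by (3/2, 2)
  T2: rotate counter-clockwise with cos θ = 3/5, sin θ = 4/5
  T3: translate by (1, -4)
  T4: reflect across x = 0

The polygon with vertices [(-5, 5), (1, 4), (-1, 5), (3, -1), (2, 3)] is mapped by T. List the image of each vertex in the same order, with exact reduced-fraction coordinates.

T1 scale by (3/2, 2): (-5, 5) → (-15/2, 10); (1, 4) → (3/2, 8); (-1, 5) → (-3/2, 10); (3, -1) → (9/2, -2); (2, 3) → (3, 6)
T2 rotate counter-clockwise with cos θ = 3/5, sin θ = 4/5: (-15/2, 10) → (-25/2, 0); (3/2, 8) → (-11/2, 6); (-3/2, 10) → (-89/10, 24/5); (9/2, -2) → (43/10, 12/5); (3, 6) → (-3, 6)
T3 translate by (1, -4): (-25/2, 0) → (-23/2, -4); (-11/2, 6) → (-9/2, 2); (-89/10, 24/5) → (-79/10, 4/5); (43/10, 12/5) → (53/10, -8/5); (-3, 6) → (-2, 2)
T4 reflect across x = 0: (-23/2, -4) → (23/2, -4); (-9/2, 2) → (9/2, 2); (-79/10, 4/5) → (79/10, 4/5); (53/10, -8/5) → (-53/10, -8/5); (-2, 2) → (2, 2)

image vertices: (23/2, -4), (9/2, 2), (79/10, 4/5), (-53/10, -8/5), (2, 2)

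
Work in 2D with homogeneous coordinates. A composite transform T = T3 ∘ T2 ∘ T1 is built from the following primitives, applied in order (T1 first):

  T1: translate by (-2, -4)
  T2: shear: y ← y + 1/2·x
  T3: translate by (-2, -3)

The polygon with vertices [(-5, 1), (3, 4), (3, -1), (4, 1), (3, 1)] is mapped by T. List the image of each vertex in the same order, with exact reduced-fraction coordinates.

T1 translate by (-2, -4): (-5, 1) → (-7, -3); (3, 4) → (1, 0); (3, -1) → (1, -5); (4, 1) → (2, -3); (3, 1) → (1, -3)
T2 shear: y ← y + 1/2·x: (-7, -3) → (-7, -13/2); (1, 0) → (1, 1/2); (1, -5) → (1, -9/2); (2, -3) → (2, -2); (1, -3) → (1, -5/2)
T3 translate by (-2, -3): (-7, -13/2) → (-9, -19/2); (1, 1/2) → (-1, -5/2); (1, -9/2) → (-1, -15/2); (2, -2) → (0, -5); (1, -5/2) → (-1, -11/2)

image vertices: (-9, -19/2), (-1, -5/2), (-1, -15/2), (0, -5), (-1, -11/2)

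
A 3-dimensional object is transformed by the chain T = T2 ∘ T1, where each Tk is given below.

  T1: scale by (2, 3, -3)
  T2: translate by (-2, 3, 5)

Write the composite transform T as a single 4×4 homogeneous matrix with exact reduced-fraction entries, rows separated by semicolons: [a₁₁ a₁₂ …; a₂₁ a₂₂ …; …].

T = [2 0 0 -2; 0 3 0 3; 0 0 -3 5; 0 0 0 1]

T1 = [2 0 0 0; 0 3 0 0; 0 0 -3 0; 0 0 0 1]
T2·T1 = [2 0 0 -2; 0 3 0 3; 0 0 -3 5; 0 0 0 1]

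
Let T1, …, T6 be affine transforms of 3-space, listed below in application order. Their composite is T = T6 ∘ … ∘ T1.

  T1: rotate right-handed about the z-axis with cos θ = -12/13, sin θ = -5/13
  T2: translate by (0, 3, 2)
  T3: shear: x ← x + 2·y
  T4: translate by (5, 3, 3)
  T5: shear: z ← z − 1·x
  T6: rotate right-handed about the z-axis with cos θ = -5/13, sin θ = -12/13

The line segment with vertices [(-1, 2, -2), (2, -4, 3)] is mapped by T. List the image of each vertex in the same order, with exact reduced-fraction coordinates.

T1 rotate right-handed about the z-axis with cos θ = -12/13, sin θ = -5/13: (-1, 2, -2) → (22/13, -19/13, -2); (2, -4, 3) → (-44/13, 38/13, 3)
T2 translate by (0, 3, 2): (22/13, -19/13, -2) → (22/13, 20/13, 0); (-44/13, 38/13, 3) → (-44/13, 77/13, 5)
T3 shear: x ← x + 2·y: (22/13, 20/13, 0) → (62/13, 20/13, 0); (-44/13, 77/13, 5) → (110/13, 77/13, 5)
T4 translate by (5, 3, 3): (62/13, 20/13, 0) → (127/13, 59/13, 3); (110/13, 77/13, 5) → (175/13, 116/13, 8)
T5 shear: z ← z − 1·x: (127/13, 59/13, 3) → (127/13, 59/13, -88/13); (175/13, 116/13, 8) → (175/13, 116/13, -71/13)
T6 rotate right-handed about the z-axis with cos θ = -5/13, sin θ = -12/13: (127/13, 59/13, -88/13) → (73/169, -1819/169, -88/13); (175/13, 116/13, -71/13) → (517/169, -2680/169, -71/13)

image vertices: (73/169, -1819/169, -88/13), (517/169, -2680/169, -71/13)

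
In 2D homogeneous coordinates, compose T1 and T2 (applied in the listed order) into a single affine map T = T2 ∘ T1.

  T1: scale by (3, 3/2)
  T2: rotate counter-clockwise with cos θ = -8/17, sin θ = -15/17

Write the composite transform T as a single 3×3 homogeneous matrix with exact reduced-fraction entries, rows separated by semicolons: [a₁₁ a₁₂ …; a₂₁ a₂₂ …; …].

T1 = [3 0 0; 0 3/2 0; 0 0 1]
T2·T1 = [-24/17 45/34 0; -45/17 -12/17 0; 0 0 1]

T = [-24/17 45/34 0; -45/17 -12/17 0; 0 0 1]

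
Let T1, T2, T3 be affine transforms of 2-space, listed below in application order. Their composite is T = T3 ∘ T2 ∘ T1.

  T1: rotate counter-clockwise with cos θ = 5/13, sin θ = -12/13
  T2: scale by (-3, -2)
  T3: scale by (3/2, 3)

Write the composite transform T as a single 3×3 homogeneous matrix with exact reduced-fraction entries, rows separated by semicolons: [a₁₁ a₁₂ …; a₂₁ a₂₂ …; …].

T1 = [5/13 12/13 0; -12/13 5/13 0; 0 0 1]
T2·T1 = [-15/13 -36/13 0; 24/13 -10/13 0; 0 0 1]
T3·…·T1 = [-45/26 -54/13 0; 72/13 -30/13 0; 0 0 1]

T = [-45/26 -54/13 0; 72/13 -30/13 0; 0 0 1]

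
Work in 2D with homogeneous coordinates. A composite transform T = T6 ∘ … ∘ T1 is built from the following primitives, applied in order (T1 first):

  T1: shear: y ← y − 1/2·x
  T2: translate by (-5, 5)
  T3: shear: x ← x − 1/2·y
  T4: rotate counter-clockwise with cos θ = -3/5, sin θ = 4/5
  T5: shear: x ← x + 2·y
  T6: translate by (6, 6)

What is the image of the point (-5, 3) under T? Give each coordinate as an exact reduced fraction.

T(p) = (-121/4, -25/2)

T1 shear: y ← y − 1/2·x: (-5, 3) → (-5, 11/2)
T2 translate by (-5, 5): (-5, 11/2) → (-10, 21/2)
T3 shear: x ← x − 1/2·y: (-10, 21/2) → (-61/4, 21/2)
T4 rotate counter-clockwise with cos θ = -3/5, sin θ = 4/5: (-61/4, 21/2) → (3/4, -37/2)
T5 shear: x ← x + 2·y: (3/4, -37/2) → (-145/4, -37/2)
T6 translate by (6, 6): (-145/4, -37/2) → (-121/4, -25/2)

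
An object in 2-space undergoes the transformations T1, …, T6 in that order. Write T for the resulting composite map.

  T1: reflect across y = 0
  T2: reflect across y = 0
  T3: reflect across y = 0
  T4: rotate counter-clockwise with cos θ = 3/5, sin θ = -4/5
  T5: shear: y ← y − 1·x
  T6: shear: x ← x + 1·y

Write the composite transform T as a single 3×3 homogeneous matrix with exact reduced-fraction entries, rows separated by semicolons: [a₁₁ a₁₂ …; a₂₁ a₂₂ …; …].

T = [-4/5 -3/5 0; -7/5 1/5 0; 0 0 1]

T1 = [1 0 0; 0 -1 0; 0 0 1]
T2·T1 = [1 0 0; 0 1 0; 0 0 1]
T3·…·T1 = [1 0 0; 0 -1 0; 0 0 1]
T4·…·T1 = [3/5 -4/5 0; -4/5 -3/5 0; 0 0 1]
T5·…·T1 = [3/5 -4/5 0; -7/5 1/5 0; 0 0 1]
T6·…·T1 = [-4/5 -3/5 0; -7/5 1/5 0; 0 0 1]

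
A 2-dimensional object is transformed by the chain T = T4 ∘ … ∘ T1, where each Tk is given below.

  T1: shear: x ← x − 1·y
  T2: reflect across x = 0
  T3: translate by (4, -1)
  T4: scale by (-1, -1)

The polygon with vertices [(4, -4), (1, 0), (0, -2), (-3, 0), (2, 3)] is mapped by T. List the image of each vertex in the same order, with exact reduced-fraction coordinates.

image vertices: (4, 5), (-3, 1), (-2, 3), (-7, 1), (-5, -2)

T1 shear: x ← x − 1·y: (4, -4) → (8, -4); (1, 0) → (1, 0); (0, -2) → (2, -2); (-3, 0) → (-3, 0); (2, 3) → (-1, 3)
T2 reflect across x = 0: (8, -4) → (-8, -4); (1, 0) → (-1, 0); (2, -2) → (-2, -2); (-3, 0) → (3, 0); (-1, 3) → (1, 3)
T3 translate by (4, -1): (-8, -4) → (-4, -5); (-1, 0) → (3, -1); (-2, -2) → (2, -3); (3, 0) → (7, -1); (1, 3) → (5, 2)
T4 scale by (-1, -1): (-4, -5) → (4, 5); (3, -1) → (-3, 1); (2, -3) → (-2, 3); (7, -1) → (-7, 1); (5, 2) → (-5, -2)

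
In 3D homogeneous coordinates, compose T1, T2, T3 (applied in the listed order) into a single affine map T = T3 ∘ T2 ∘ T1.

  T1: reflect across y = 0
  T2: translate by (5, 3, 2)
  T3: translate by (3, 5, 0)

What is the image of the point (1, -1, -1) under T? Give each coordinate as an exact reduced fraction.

T(p) = (9, 9, 1)

T1 reflect across y = 0: (1, -1, -1) → (1, 1, -1)
T2 translate by (5, 3, 2): (1, 1, -1) → (6, 4, 1)
T3 translate by (3, 5, 0): (6, 4, 1) → (9, 9, 1)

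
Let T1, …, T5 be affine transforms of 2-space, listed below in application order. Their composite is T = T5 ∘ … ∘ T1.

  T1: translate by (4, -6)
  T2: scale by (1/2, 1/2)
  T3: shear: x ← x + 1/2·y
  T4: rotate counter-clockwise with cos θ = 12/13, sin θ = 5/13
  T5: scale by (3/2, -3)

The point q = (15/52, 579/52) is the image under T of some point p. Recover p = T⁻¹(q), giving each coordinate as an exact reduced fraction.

T1 = [1 0 4; 0 1 -6; 0 0 1]
T2·T1 = [1/2 0 2; 0 1/2 -3; 0 0 1]
T3·…·T1 = [1/2 1/4 1/2; 0 1/2 -3; 0 0 1]
T4·…·T1 = [6/13 1/26 21/13; 5/26 29/52 -67/26; 0 0 1]
T5·…·T1 = [9/13 3/52 63/26; -15/26 -87/52 201/26; 0 0 1]
det M = -9/8; M⁻¹ = [58/39 2/39 -4; -20/39 -8/13 6; 0 0 1]
M⁻¹ · (15/52, 579/52)ᵀ = (-3, -1)ᵀ

p = (-3, -1)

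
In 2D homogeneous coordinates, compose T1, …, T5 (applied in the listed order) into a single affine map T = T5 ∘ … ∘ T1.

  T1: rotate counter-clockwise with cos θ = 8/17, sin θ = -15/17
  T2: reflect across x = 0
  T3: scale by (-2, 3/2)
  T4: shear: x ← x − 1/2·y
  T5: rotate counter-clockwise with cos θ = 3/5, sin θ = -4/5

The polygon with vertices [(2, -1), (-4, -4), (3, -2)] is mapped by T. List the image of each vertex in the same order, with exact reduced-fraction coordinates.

image vertices: (-273/170, -293/85), (-447/85, 946/85), (-1059/340, -819/170)

T1 rotate counter-clockwise with cos θ = 8/17, sin θ = -15/17: (2, -1) → (1/17, -38/17); (-4, -4) → (-92/17, 28/17); (3, -2) → (-6/17, -61/17)
T2 reflect across x = 0: (1/17, -38/17) → (-1/17, -38/17); (-92/17, 28/17) → (92/17, 28/17); (-6/17, -61/17) → (6/17, -61/17)
T3 scale by (-2, 3/2): (-1/17, -38/17) → (2/17, -57/17); (92/17, 28/17) → (-184/17, 42/17); (6/17, -61/17) → (-12/17, -183/34)
T4 shear: x ← x − 1/2·y: (2/17, -57/17) → (61/34, -57/17); (-184/17, 42/17) → (-205/17, 42/17); (-12/17, -183/34) → (135/68, -183/34)
T5 rotate counter-clockwise with cos θ = 3/5, sin θ = -4/5: (61/34, -57/17) → (-273/170, -293/85); (-205/17, 42/17) → (-447/85, 946/85); (135/68, -183/34) → (-1059/340, -819/170)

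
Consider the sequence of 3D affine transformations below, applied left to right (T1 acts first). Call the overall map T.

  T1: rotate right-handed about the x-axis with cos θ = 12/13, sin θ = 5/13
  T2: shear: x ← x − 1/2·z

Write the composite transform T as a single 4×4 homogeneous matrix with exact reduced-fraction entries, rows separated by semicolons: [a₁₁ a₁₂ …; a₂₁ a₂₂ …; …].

T1 = [1 0 0 0; 0 12/13 -5/13 0; 0 5/13 12/13 0; 0 0 0 1]
T2·T1 = [1 -5/26 -6/13 0; 0 12/13 -5/13 0; 0 5/13 12/13 0; 0 0 0 1]

T = [1 -5/26 -6/13 0; 0 12/13 -5/13 0; 0 5/13 12/13 0; 0 0 0 1]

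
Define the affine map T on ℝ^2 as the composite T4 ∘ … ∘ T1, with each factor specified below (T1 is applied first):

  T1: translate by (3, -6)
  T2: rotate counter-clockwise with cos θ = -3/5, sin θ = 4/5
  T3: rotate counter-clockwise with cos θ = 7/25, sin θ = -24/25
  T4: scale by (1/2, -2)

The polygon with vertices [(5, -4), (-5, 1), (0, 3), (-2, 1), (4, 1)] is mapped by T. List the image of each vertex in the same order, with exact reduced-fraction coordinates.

T1 translate by (3, -6): (5, -4) → (8, -10); (-5, 1) → (-2, -5); (0, 3) → (3, -3); (-2, 1) → (1, -5); (4, 1) → (7, -5)
T2 rotate counter-clockwise with cos θ = -3/5, sin θ = 4/5: (8, -10) → (16/5, 62/5); (-2, -5) → (26/5, 7/5); (3, -3) → (3/5, 21/5); (1, -5) → (17/5, 19/5); (7, -5) → (-1/5, 43/5)
T3 rotate counter-clockwise with cos θ = 7/25, sin θ = -24/25: (16/5, 62/5) → (64/5, 2/5); (26/5, 7/5) → (14/5, -23/5); (3/5, 21/5) → (21/5, 3/5); (17/5, 19/5) → (23/5, -11/5); (-1/5, 43/5) → (41/5, 13/5)
T4 scale by (1/2, -2): (64/5, 2/5) → (32/5, -4/5); (14/5, -23/5) → (7/5, 46/5); (21/5, 3/5) → (21/10, -6/5); (23/5, -11/5) → (23/10, 22/5); (41/5, 13/5) → (41/10, -26/5)

image vertices: (32/5, -4/5), (7/5, 46/5), (21/10, -6/5), (23/10, 22/5), (41/10, -26/5)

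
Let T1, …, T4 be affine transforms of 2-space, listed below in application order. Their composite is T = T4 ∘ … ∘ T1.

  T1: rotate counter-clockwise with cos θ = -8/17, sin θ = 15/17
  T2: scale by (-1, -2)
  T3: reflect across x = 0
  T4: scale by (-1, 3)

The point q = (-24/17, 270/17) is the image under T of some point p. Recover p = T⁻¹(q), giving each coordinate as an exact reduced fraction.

p = (-3, 0)

T1 = [-8/17 -15/17 0; 15/17 -8/17 0; 0 0 1]
T2·T1 = [8/17 15/17 0; -30/17 16/17 0; 0 0 1]
T3·…·T1 = [-8/17 -15/17 0; -30/17 16/17 0; 0 0 1]
T4·…·T1 = [8/17 15/17 0; -90/17 48/17 0; 0 0 1]
det M = 6; M⁻¹ = [8/17 -5/34 0; 15/17 4/51 0; 0 0 1]
M⁻¹ · (-24/17, 270/17)ᵀ = (-3, 0)ᵀ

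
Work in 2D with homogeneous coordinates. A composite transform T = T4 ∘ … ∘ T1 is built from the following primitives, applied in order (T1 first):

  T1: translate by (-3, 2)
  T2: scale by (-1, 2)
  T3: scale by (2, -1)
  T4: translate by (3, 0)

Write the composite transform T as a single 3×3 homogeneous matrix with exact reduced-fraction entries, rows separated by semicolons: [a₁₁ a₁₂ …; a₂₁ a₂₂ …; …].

T = [-2 0 9; 0 -2 -4; 0 0 1]

T1 = [1 0 -3; 0 1 2; 0 0 1]
T2·T1 = [-1 0 3; 0 2 4; 0 0 1]
T3·…·T1 = [-2 0 6; 0 -2 -4; 0 0 1]
T4·…·T1 = [-2 0 9; 0 -2 -4; 0 0 1]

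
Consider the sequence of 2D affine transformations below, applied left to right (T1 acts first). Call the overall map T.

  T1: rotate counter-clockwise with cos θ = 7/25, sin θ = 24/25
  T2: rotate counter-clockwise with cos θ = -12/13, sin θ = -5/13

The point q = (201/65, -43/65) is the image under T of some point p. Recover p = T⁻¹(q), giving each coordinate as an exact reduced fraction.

T1 = [7/25 -24/25 0; 24/25 7/25 0; 0 0 1]
T2·T1 = [36/325 323/325 0; -323/325 36/325 0; 0 0 1]
det M = 1; M⁻¹ = [36/325 -323/325 0; 323/325 36/325 0; 0 0 1]
M⁻¹ · (201/65, -43/65)ᵀ = (1, 3)ᵀ

p = (1, 3)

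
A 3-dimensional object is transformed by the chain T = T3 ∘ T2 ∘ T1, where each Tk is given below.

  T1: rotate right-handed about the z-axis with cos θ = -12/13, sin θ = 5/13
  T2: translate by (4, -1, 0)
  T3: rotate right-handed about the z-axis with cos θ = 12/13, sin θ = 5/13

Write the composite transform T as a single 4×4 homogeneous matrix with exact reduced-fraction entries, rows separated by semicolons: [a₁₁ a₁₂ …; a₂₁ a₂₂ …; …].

T1 = [-12/13 -5/13 0 0; 5/13 -12/13 0 0; 0 0 1 0; 0 0 0 1]
T2·T1 = [-12/13 -5/13 0 4; 5/13 -12/13 0 -1; 0 0 1 0; 0 0 0 1]
T3·…·T1 = [-1 0 0 53/13; 0 -1 0 8/13; 0 0 1 0; 0 0 0 1]

T = [-1 0 0 53/13; 0 -1 0 8/13; 0 0 1 0; 0 0 0 1]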